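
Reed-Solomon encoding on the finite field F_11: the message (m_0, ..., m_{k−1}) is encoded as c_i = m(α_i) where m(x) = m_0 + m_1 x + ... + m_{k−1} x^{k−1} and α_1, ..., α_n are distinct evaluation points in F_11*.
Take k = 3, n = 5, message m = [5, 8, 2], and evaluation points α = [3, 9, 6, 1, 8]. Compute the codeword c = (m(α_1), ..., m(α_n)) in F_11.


c = [3, 8, 4, 4, 10]

Message polynomial: m(x) = 5 + 8·x + 2·x^2 (mod 11).
For each evaluation point α_i, compute m(α_i) mod 11:
  α_1 = 3: Horner steps 2 → 3 → 3, so m(3) = 3.
  α_2 = 9: Horner steps 2 → 4 → 8, so m(9) = 8.
  α_3 = 6: Horner steps 2 → 9 → 4, so m(6) = 4.
  α_4 = 1: Horner steps 2 → 10 → 4, so m(1) = 4.
  α_5 = 8: Horner steps 2 → 2 → 10, so m(8) = 10.
Codeword c = [3, 8, 4, 4, 10] ∈ F_11^5.


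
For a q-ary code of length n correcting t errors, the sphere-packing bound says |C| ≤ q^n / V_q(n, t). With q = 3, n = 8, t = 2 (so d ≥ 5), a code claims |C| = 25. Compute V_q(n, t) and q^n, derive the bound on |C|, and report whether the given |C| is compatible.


V_q(n, t) = 129, q^n = 6561, Hamming bound = 50, |C| = 25 ≤ bound (satisfied).

Step 1: Compute V_q(n, t) = Σ_{j=0}^2 C(n, j) (q−1)^j.
  j = 0: C(8,0)·(2)^0 = 1·1 = 1.
  j = 1: C(8,1)·(2)^1 = 8·2 = 16.
  j = 2: C(8,2)·(2)^2 = 28·4 = 112.
  V_q(n, t) = 1 + 16 + 112 = 129.
Step 2: q^n = 3^8 = 6561.
Step 3: Hamming bound ⌊q^n / V_q(n,t)⌋ = ⌊6561/129⌋ = 50.
Step 4: Compare |C| = 25 to 50: satisfied.
The claimed |C| lies below the Hamming bound.


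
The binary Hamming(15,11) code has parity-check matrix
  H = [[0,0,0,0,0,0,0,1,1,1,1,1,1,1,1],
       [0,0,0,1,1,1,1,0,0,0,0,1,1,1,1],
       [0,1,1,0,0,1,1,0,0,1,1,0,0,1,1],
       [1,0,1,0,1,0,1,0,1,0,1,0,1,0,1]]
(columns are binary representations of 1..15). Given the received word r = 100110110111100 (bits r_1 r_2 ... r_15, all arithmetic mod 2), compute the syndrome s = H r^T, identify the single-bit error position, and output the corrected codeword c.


s = (1, 1, 1, 1)^T, error position = 15, corrected codeword c = 100110110111101

Compute s = H r^T mod 2 one row at a time:
  s_1 = 1 + 0 + 1 + 1 + 1 + 1 + 0 + 0 = 5 ≡ 1 (mod 2).
  s_2 = 1 + 1 + 0 + 1 + 1 + 1 + 0 + 0 = 5 ≡ 1 (mod 2).
  s_3 = 0 + 0 + 0 + 1 + 1 + 1 + 0 + 0 = 3 ≡ 1 (mod 2).
  s_4 = 1 + 0 + 1 + 1 + 0 + 1 + 1 + 0 = 5 ≡ 1 (mod 2).
s = (1, 1, 1, 1)^T — this equals column 15 of H (binary 1111), so error is at position 15.
Correct: flip bit 15 of r = 100110110111100 to get c = 100110110111101.


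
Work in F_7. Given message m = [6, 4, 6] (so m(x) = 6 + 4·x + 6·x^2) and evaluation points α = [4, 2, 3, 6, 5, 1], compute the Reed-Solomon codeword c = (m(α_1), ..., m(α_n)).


c = [6, 3, 2, 1, 1, 2]

Message polynomial: m(x) = 6 + 4·x + 6·x^2 (mod 7).
For each evaluation point α_i, compute m(α_i) mod 7:
  α_1 = 4: Horner steps 6 → 0 → 6, so m(4) = 6.
  α_2 = 2: Horner steps 6 → 2 → 3, so m(2) = 3.
  α_3 = 3: Horner steps 6 → 1 → 2, so m(3) = 2.
  α_4 = 6: Horner steps 6 → 5 → 1, so m(6) = 1.
  α_5 = 5: Horner steps 6 → 6 → 1, so m(5) = 1.
  α_6 = 1: Horner steps 6 → 3 → 2, so m(1) = 2.
Codeword c = [6, 3, 2, 1, 1, 2] ∈ F_7^6.


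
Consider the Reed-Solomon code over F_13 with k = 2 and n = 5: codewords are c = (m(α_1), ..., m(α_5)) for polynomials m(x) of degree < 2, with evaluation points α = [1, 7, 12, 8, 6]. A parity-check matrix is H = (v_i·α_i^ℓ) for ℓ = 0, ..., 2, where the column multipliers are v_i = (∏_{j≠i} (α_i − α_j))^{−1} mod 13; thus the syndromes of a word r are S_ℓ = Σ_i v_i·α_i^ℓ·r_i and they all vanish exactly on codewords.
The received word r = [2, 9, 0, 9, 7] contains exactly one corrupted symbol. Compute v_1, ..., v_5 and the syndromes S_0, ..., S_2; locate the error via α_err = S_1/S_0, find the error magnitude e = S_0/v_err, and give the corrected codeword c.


S = (10, 5, 9), error at position 2, error magnitude e = 1, c = [2, 8, 0, 9, 7].

Step 1: column multipliers v_i = (∏_{j≠i}(α_i − α_j))^{−1} mod 13.
  i = 1 (α = 1): (1−7)(1−12)(1−8)(1−6) = (−6)·(−11)·(−7)·(−5) = 2310 ≡ 9, so v_1 = 9^{−1} = 3 (mod 13).
  i = 2 (α = 7): (7−1)(7−12)(7−8)(7−6) = 6·(−5)·(−1)·1 = 30 ≡ 4, so v_2 = 4^{−1} = 10 (mod 13).
  i = 3 (α = 12): (12−1)(12−7)(12−8)(12−6) = 11·5·4·6 = 1320 ≡ 7, so v_3 = 7^{−1} = 2 (mod 13).
  i = 4 (α = 8): (8−1)(8−7)(8−12)(8−6) = 7·1·(−4)·2 = −56 ≡ 9, so v_4 = 9^{−1} = 3 (mod 13).
  i = 5 (α = 6): (6−1)(6−7)(6−12)(6−8) = 5·(−1)·(−6)·(−2) = −60 ≡ 5, so v_5 = 5^{−1} = 8 (mod 13).
  v = [3, 10, 2, 3, 8].
Step 2: syndromes of r = [2, 9, 0, 9, 7] (all sums mod 13).
  S_0 = Σ v_i r_i = 3·2 + 10·9 + 2·0 + 3·9 + 8·7 = 179 ≡ 10.
  S_1 = Σ v_i α_i r_i = 3·1·2 + 10·7·9 + 2·12·0 + 3·8·9 + 8·6·7 = 1188 ≡ 5.
  α_i^2 mod 13 = [1, 10, 1, 12, 10].
  S_2 = Σ v_i α_i^2 r_i = 3·1·2 + 10·10·9 + 2·1·0 + 3·12·9 + 8·10·7 = 1790 ≡ 9.
  S = (10, 5, 9) ≠ 0, so r is not a codeword (an error is present).
Step 3: locate the error. For a single error e at position i, S_ℓ = v_i·e·α_i^ℓ, so α_err = S_1/S_0.
  S_0^{−1} = 10^{−1} = 4 (mod 13), so α_err = 5·4 = 20 ≡ 7 = α_2. Error position i = 2.
  Consistency check: S_2/S_1 = 9·8 = 72 ≡ 7 = α_err ✓ (single-error assumption holds).
Step 4: error magnitude e = S_0/v_2 = S_0·∏_{j≠2}(α_2 − α_j) = 10·4 = 40 ≡ 1 (mod 13).
Step 5: correct position 2: c_2 = r_2 − e = 9 − 1 ≡ 8 (mod 13). Hence c = [2, 8, 0, 9, 7].
  Check: interpolating c through the α_i gives m(x) = 1 + 1·x (degree < 2) with m(α_i) = c_i for every i, so c is indeed a codeword.


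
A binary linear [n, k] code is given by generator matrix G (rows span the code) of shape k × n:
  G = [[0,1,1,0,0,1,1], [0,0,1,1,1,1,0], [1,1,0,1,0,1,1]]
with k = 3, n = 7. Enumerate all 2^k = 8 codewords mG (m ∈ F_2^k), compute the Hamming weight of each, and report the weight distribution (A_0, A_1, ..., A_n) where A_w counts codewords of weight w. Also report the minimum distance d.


Weight distribution: A_0 = 1, A_3 = 2, A_4 = 3, A_5 = 2. Minimum distance d = 3.

Enumerate all 2^3 = 8 messages m ∈ F_2^3.
For each, compute codeword c = mG in F_2^7, then tally its weight.
  m = 000 → c = 0000000, weight = 0.
  m = 100 → c = 0110011, weight = 4.
  m = 010 → c = 0011110, weight = 4.
  m = 110 → c = 0101101, weight = 4.
  m = 001 → c = 1101011, weight = 5.
  m = 101 → c = 1011000, weight = 3.
  m = 011 → c = 1110101, weight = 5.
  m = 111 → c = 1000110, weight = 3.
Tally weights:
  weight 0: 1 codewords.
  weight 3: 2 codewords.
  weight 4: 3 codewords.
  weight 5: 2 codewords.
Minimum distance d = smallest w > 0 with A_w > 0 = 3.
Sanity: Σ A_w = 8 = 2^3 = 8 ✓.


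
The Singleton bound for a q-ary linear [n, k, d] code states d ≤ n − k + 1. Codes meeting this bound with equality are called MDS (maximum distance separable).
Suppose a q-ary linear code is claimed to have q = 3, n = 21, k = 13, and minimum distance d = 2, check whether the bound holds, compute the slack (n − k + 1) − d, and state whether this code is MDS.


Singleton RHS = n − k + 1 = 9, slack = 7, bound satisfied, not MDS.

Singleton bound: d ≤ n − k + 1.
Here n = 21, k = 13, so n − k + 1 = 9.
Given d = 2, check d ≤ 9: YES.
Slack = (n − k + 1) − d = 7.
The code is NOT MDS (slack = 7 > 0).
Description: the claimed parameters are [21, 13, 2]_3; such a code would be non-MDS.


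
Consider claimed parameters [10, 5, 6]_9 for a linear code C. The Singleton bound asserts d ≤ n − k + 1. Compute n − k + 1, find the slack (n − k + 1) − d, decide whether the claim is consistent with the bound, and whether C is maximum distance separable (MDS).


Singleton RHS = n − k + 1 = 6, slack = 0, bound satisfied, MDS.

Singleton bound: d ≤ n − k + 1.
Here n = 10, k = 5, so n − k + 1 = 6.
Given d = 6, check d ≤ 6: YES.
Slack = (n − k + 1) − d = 0.
The code is MDS (slack = 0).
Description: the claimed parameters are [10, 5, 6]_9; such a code would be MDS (meets Singleton bound).


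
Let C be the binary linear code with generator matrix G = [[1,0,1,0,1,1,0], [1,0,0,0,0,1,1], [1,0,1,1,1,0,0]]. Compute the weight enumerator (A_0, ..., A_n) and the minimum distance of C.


Weight distribution: A_0 = 1, A_2 = 1, A_3 = 3, A_4 = 2, A_5 = 1. Minimum distance d = 2.

Enumerate all 2^3 = 8 messages m ∈ F_2^3.
For each, compute codeword c = mG in F_2^7, then tally its weight.
  m = 000 → c = 0000000, weight = 0.
  m = 100 → c = 1010110, weight = 4.
  m = 010 → c = 1000011, weight = 3.
  m = 110 → c = 0010101, weight = 3.
  m = 001 → c = 1011100, weight = 4.
  m = 101 → c = 0001010, weight = 2.
  m = 011 → c = 0011111, weight = 5.
  m = 111 → c = 1001001, weight = 3.
Tally weights:
  weight 0: 1 codewords.
  weight 2: 1 codewords.
  weight 3: 3 codewords.
  weight 4: 2 codewords.
  weight 5: 1 codewords.
Minimum distance d = smallest w > 0 with A_w > 0 = 2.
Sanity: Σ A_w = 8 = 2^3 = 8 ✓.


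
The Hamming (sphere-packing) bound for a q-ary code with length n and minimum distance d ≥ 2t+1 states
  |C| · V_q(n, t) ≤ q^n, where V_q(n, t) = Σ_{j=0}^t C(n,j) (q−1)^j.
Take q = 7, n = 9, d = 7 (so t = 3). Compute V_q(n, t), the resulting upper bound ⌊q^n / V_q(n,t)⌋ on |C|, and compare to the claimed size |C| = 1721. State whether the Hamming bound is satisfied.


V_q(n, t) = 19495, q^n = 40353607, Hamming bound = 2069, |C| = 1721 ≤ bound (satisfied).

Step 1: Compute V_q(n, t) = Σ_{j=0}^3 C(n, j) (q−1)^j.
  j = 0: C(9,0)·(6)^0 = 1·1 = 1.
  j = 1: C(9,1)·(6)^1 = 9·6 = 54.
  j = 2: C(9,2)·(6)^2 = 36·36 = 1296.
  j = 3: C(9,3)·(6)^3 = 84·216 = 18144.
  V_q(n, t) = 1 + 54 + 1296 + 18144 = 19495.
Step 2: q^n = 7^9 = 40353607.
Step 3: Hamming bound ⌊q^n / V_q(n,t)⌋ = ⌊40353607/19495⌋ = 2069.
Step 4: Compare |C| = 1721 to 2069: satisfied.
The claimed |C| lies below the Hamming bound.


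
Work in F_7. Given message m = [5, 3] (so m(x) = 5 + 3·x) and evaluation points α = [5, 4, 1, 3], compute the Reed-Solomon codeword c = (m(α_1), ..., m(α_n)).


c = [6, 3, 1, 0]

Message polynomial: m(x) = 5 + 3·x (mod 7).
For each evaluation point α_i, compute m(α_i) mod 7:
  α_1 = 5: Horner steps 3 → 6, so m(5) = 6.
  α_2 = 4: Horner steps 3 → 3, so m(4) = 3.
  α_3 = 1: Horner steps 3 → 1, so m(1) = 1.
  α_4 = 3: Horner steps 3 → 0, so m(3) = 0.
Codeword c = [6, 3, 1, 0] ∈ F_7^4.


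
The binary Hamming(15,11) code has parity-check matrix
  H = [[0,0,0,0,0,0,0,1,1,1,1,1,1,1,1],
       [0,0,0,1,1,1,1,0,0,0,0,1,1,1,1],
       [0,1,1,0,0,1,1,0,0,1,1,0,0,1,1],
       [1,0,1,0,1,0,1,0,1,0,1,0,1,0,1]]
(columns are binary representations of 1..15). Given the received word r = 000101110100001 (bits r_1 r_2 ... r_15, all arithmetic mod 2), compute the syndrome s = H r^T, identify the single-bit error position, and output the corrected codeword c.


s = (1, 0, 0, 0)^T, error position = 8, corrected codeword c = 000101100100001

Compute s = H r^T mod 2 one row at a time:
  s_1 = 1 + 0 + 1 + 0 + 0 + 0 + 0 + 1 = 3 ≡ 1 (mod 2).
  s_2 = 1 + 0 + 1 + 1 + 0 + 0 + 0 + 1 = 4 ≡ 0 (mod 2).
  s_3 = 0 + 0 + 1 + 1 + 1 + 0 + 0 + 1 = 4 ≡ 0 (mod 2).
  s_4 = 0 + 0 + 0 + 1 + 0 + 0 + 0 + 1 = 2 ≡ 0 (mod 2).
s = (1, 0, 0, 0)^T — this equals column 8 of H (binary 1000), so error is at position 8.
Correct: flip bit 8 of r = 000101110100001 to get c = 000101100100001.


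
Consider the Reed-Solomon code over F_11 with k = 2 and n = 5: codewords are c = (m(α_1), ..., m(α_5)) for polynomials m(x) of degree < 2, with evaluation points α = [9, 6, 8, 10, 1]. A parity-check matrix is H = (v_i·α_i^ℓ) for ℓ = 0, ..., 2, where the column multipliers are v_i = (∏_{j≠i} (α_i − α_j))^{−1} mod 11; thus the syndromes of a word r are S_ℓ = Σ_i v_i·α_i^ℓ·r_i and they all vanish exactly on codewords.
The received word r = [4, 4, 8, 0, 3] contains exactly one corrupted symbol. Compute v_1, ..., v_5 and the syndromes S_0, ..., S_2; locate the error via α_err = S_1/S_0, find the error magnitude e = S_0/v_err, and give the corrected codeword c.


S = (10, 5, 8), error at position 2, error magnitude e = 10, c = [4, 5, 8, 0, 3].

Step 1: column multipliers v_i = (∏_{j≠i}(α_i − α_j))^{−1} mod 11.
  i = 1 (α = 9): (9−6)(9−8)(9−10)(9−1) = 3·1·(−1)·8 = −24 ≡ 9, so v_1 = 9^{−1} = 5 (mod 11).
  i = 2 (α = 6): (6−9)(6−8)(6−10)(6−1) = (−3)·(−2)·(−4)·5 = −120 ≡ 1, so v_2 = 1^{−1} = 1 (mod 11).
  i = 3 (α = 8): (8−9)(8−6)(8−10)(8−1) = (−1)·2·(−2)·7 = 28 ≡ 6, so v_3 = 6^{−1} = 2 (mod 11).
  i = 4 (α = 10): (10−9)(10−6)(10−8)(10−1) = 1·4·2·9 = 72 ≡ 6, so v_4 = 6^{−1} = 2 (mod 11).
  i = 5 (α = 1): (1−9)(1−6)(1−8)(1−10) = (−8)·(−5)·(−7)·(−9) = 2520 ≡ 1, so v_5 = 1^{−1} = 1 (mod 11).
  v = [5, 1, 2, 2, 1].
Step 2: syndromes of r = [4, 4, 8, 0, 3] (all sums mod 11).
  S_0 = Σ v_i r_i = 5·4 + 1·4 + 2·8 + 2·0 + 1·3 = 43 ≡ 10.
  S_1 = Σ v_i α_i r_i = 5·9·4 + 1·6·4 + 2·8·8 + 2·10·0 + 1·1·3 = 335 ≡ 5.
  α_i^2 mod 11 = [4, 3, 9, 1, 1].
  S_2 = Σ v_i α_i^2 r_i = 5·4·4 + 1·3·4 + 2·9·8 + 2·1·0 + 1·1·3 = 239 ≡ 8.
  S = (10, 5, 8) ≠ 0, so r is not a codeword (an error is present).
Step 3: locate the error. For a single error e at position i, S_ℓ = v_i·e·α_i^ℓ, so α_err = S_1/S_0.
  S_0^{−1} = 10^{−1} = 10 (mod 11), so α_err = 5·10 = 50 ≡ 6 = α_2. Error position i = 2.
  Consistency check: S_2/S_1 = 8·9 = 72 ≡ 6 = α_err ✓ (single-error assumption holds).
Step 4: error magnitude e = S_0/v_2 = S_0·∏_{j≠2}(α_2 − α_j) = 10·1 = 10 ≡ 10 (mod 11).
Step 5: correct position 2: c_2 = r_2 − e = 4 − 10 ≡ 5 (mod 11). Hence c = [4, 5, 8, 0, 3].
  Check: interpolating c through the α_i gives m(x) = 7 + 7·x (degree < 2) with m(α_i) = c_i for every i, so c is indeed a codeword.


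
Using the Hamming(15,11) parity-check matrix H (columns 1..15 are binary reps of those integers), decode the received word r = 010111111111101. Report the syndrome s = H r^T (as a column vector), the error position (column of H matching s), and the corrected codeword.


s = (1, 1, 0, 0)^T, error position = 12, corrected codeword c = 010111111110101

Compute s = H r^T mod 2 one row at a time:
  s_1 = 1 + 1 + 1 + 1 + 1 + 1 + 0 + 1 = 7 ≡ 1 (mod 2).
  s_2 = 1 + 1 + 1 + 1 + 1 + 1 + 0 + 1 = 7 ≡ 1 (mod 2).
  s_3 = 1 + 0 + 1 + 1 + 1 + 1 + 0 + 1 = 6 ≡ 0 (mod 2).
  s_4 = 0 + 0 + 1 + 1 + 1 + 1 + 1 + 1 = 6 ≡ 0 (mod 2).
s = (1, 1, 0, 0)^T — this equals column 12 of H (binary 1100), so error is at position 12.
Correct: flip bit 12 of r = 010111111111101 to get c = 010111111110101.


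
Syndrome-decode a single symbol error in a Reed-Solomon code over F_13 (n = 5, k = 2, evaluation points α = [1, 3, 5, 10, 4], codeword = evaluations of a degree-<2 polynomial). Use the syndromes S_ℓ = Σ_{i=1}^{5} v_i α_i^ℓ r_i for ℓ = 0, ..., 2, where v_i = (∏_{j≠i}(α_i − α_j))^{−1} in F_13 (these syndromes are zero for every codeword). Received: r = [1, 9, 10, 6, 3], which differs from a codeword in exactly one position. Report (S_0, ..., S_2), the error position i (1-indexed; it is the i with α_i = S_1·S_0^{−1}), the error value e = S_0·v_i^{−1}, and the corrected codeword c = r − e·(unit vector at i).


S = (4, 4, 4), error at position 1, error magnitude e = 6, c = [8, 9, 10, 6, 3].

Step 1: column multipliers v_i = (∏_{j≠i}(α_i − α_j))^{−1} mod 13.
  i = 1 (α = 1): (1−3)(1−5)(1−10)(1−4) = (−2)·(−4)·(−9)·(−3) = 216 ≡ 8, so v_1 = 8^{−1} = 5 (mod 13).
  i = 2 (α = 3): (3−1)(3−5)(3−10)(3−4) = 2·(−2)·(−7)·(−1) = −28 ≡ 11, so v_2 = 11^{−1} = 6 (mod 13).
  i = 3 (α = 5): (5−1)(5−3)(5−10)(5−4) = 4·2·(−5)·1 = −40 ≡ 12, so v_3 = 12^{−1} = 12 (mod 13).
  i = 4 (α = 10): (10−1)(10−3)(10−5)(10−4) = 9·7·5·6 = 1890 ≡ 5, so v_4 = 5^{−1} = 8 (mod 13).
  i = 5 (α = 4): (4−1)(4−3)(4−5)(4−10) = 3·1·(−1)·(−6) = 18 ≡ 5, so v_5 = 5^{−1} = 8 (mod 13).
  v = [5, 6, 12, 8, 8].
Step 2: syndromes of r = [1, 9, 10, 6, 3] (all sums mod 13).
  S_0 = Σ v_i r_i = 5·1 + 6·9 + 12·10 + 8·6 + 8·3 = 251 ≡ 4.
  S_1 = Σ v_i α_i r_i = 5·1·1 + 6·3·9 + 12·5·10 + 8·10·6 + 8·4·3 = 1343 ≡ 4.
  α_i^2 mod 13 = [1, 9, 12, 9, 3].
  S_2 = Σ v_i α_i^2 r_i = 5·1·1 + 6·9·9 + 12·12·10 + 8·9·6 + 8·3·3 = 2435 ≡ 4.
  S = (4, 4, 4) ≠ 0, so r is not a codeword (an error is present).
Step 3: locate the error. For a single error e at position i, S_ℓ = v_i·e·α_i^ℓ, so α_err = S_1/S_0.
  S_0^{−1} = 4^{−1} = 10 (mod 13), so α_err = 4·10 = 40 ≡ 1 = α_1. Error position i = 1.
  Consistency check: S_2/S_1 = 4·10 = 40 ≡ 1 = α_err ✓ (single-error assumption holds).
Step 4: error magnitude e = S_0/v_1 = S_0·∏_{j≠1}(α_1 − α_j) = 4·8 = 32 ≡ 6 (mod 13).
Step 5: correct position 1: c_1 = r_1 − e = 1 − 6 ≡ 8 (mod 13). Hence c = [8, 9, 10, 6, 3].
  Check: interpolating c through the α_i gives m(x) = 1 + 7·x (degree < 2) with m(α_i) = c_i for every i, so c is indeed a codeword.


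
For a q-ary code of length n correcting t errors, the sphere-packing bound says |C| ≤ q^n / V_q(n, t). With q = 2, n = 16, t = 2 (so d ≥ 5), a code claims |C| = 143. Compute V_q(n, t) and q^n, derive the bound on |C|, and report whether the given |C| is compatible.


V_q(n, t) = 137, q^n = 65536, Hamming bound = 478, |C| = 143 ≤ bound (satisfied).

Step 1: Compute V_q(n, t) = Σ_{j=0}^2 C(n, j) (q−1)^j.
  j = 0: C(16,0)·(1)^0 = 1·1 = 1.
  j = 1: C(16,1)·(1)^1 = 16·1 = 16.
  j = 2: C(16,2)·(1)^2 = 120·1 = 120.
  V_q(n, t) = 1 + 16 + 120 = 137.
Step 2: q^n = 2^16 = 65536.
Step 3: Hamming bound ⌊q^n / V_q(n,t)⌋ = ⌊65536/137⌋ = 478.
Step 4: Compare |C| = 143 to 478: satisfied.
The claimed |C| lies below the Hamming bound.


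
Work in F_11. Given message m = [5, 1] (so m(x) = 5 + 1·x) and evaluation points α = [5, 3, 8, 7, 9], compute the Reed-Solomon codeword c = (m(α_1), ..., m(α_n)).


c = [10, 8, 2, 1, 3]

Message polynomial: m(x) = 5 + 1·x (mod 11).
For each evaluation point α_i, compute m(α_i) mod 11:
  α_1 = 5: Horner steps 1 → 10, so m(5) = 10.
  α_2 = 3: Horner steps 1 → 8, so m(3) = 8.
  α_3 = 8: Horner steps 1 → 2, so m(8) = 2.
  α_4 = 7: Horner steps 1 → 1, so m(7) = 1.
  α_5 = 9: Horner steps 1 → 3, so m(9) = 3.
Codeword c = [10, 8, 2, 1, 3] ∈ F_11^5.


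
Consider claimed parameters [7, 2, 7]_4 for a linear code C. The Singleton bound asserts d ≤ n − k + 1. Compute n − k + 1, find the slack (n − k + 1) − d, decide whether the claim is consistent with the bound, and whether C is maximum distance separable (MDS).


Singleton RHS = n − k + 1 = 6, slack = -1, bound violated (no such code; not MDS).

Singleton bound: d ≤ n − k + 1.
Here n = 7, k = 2, so n − k + 1 = 6.
Given d = 7, check d ≤ 6: NO.
Slack = (n − k + 1) − d = -1.
The slack is negative: d = 7 exceeds n − k + 1 = 6 by 1, so the Singleton bound is violated and no linear [7, 2, 7]_4 code can exist. In particular it is not MDS (MDS requires d = n − k + 1 exactly).
Description: the claimed parameters are [7, 2, 7]_4; such a code would be impossible (violates the Singleton bound).


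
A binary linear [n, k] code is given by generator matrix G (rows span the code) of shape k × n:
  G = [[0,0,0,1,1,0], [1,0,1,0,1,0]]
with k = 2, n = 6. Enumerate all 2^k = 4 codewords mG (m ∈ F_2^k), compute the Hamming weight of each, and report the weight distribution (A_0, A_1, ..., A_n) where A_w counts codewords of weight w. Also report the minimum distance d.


Weight distribution: A_0 = 1, A_2 = 1, A_3 = 2. Minimum distance d = 2.

Enumerate all 2^2 = 4 messages m ∈ F_2^2.
For each, compute codeword c = mG in F_2^6, then tally its weight.
  m = 00 → c = 000000, weight = 0.
  m = 10 → c = 000110, weight = 2.
  m = 01 → c = 101010, weight = 3.
  m = 11 → c = 101100, weight = 3.
Tally weights:
  weight 0: 1 codewords.
  weight 2: 1 codewords.
  weight 3: 2 codewords.
Minimum distance d = smallest w > 0 with A_w > 0 = 2.
Sanity: Σ A_w = 4 = 2^2 = 4 ✓.


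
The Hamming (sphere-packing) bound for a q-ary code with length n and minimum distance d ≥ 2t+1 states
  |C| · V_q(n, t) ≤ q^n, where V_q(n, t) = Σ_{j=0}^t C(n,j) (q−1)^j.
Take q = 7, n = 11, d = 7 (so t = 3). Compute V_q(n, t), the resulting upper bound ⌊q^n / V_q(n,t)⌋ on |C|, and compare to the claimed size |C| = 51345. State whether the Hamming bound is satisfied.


V_q(n, t) = 37687, q^n = 1977326743, Hamming bound = 52467, |C| = 51345 ≤ bound (satisfied).

Step 1: Compute V_q(n, t) = Σ_{j=0}^3 C(n, j) (q−1)^j.
  j = 0: C(11,0)·(6)^0 = 1·1 = 1.
  j = 1: C(11,1)·(6)^1 = 11·6 = 66.
  j = 2: C(11,2)·(6)^2 = 55·36 = 1980.
  j = 3: C(11,3)·(6)^3 = 165·216 = 35640.
  V_q(n, t) = 1 + 66 + 1980 + 35640 = 37687.
Step 2: q^n = 7^11 = 1977326743.
Step 3: Hamming bound ⌊q^n / V_q(n,t)⌋ = ⌊1977326743/37687⌋ = 52467.
Step 4: Compare |C| = 51345 to 52467: satisfied.
The claimed |C| lies below the Hamming bound.


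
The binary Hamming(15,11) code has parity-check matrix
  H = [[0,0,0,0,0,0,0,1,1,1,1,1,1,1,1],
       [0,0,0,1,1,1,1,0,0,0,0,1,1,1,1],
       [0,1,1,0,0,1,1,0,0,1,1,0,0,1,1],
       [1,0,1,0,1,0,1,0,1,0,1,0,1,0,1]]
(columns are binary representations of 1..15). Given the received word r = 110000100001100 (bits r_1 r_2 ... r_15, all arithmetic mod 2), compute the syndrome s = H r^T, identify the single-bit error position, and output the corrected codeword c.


s = (0, 1, 0, 1)^T, error position = 5, corrected codeword c = 110010100001100

Compute s = H r^T mod 2 one row at a time:
  s_1 = 0 + 0 + 0 + 0 + 1 + 1 + 0 + 0 = 2 ≡ 0 (mod 2).
  s_2 = 0 + 0 + 0 + 1 + 1 + 1 + 0 + 0 = 3 ≡ 1 (mod 2).
  s_3 = 1 + 0 + 0 + 1 + 0 + 0 + 0 + 0 = 2 ≡ 0 (mod 2).
  s_4 = 1 + 0 + 0 + 1 + 0 + 0 + 1 + 0 = 3 ≡ 1 (mod 2).
s = (0, 1, 0, 1)^T — this equals column 5 of H (binary 0101), so error is at position 5.
Correct: flip bit 5 of r = 110000100001100 to get c = 110010100001100.


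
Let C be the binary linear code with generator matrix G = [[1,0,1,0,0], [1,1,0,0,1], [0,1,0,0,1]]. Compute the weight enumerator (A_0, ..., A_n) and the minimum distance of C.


Weight distribution: A_0 = 1, A_1 = 2, A_2 = 2, A_3 = 2, A_4 = 1. Minimum distance d = 1.

Enumerate all 2^3 = 8 messages m ∈ F_2^3.
For each, compute codeword c = mG in F_2^5, then tally its weight.
  m = 000 → c = 00000, weight = 0.
  m = 100 → c = 10100, weight = 2.
  m = 010 → c = 11001, weight = 3.
  m = 110 → c = 01101, weight = 3.
  m = 001 → c = 01001, weight = 2.
  m = 101 → c = 11101, weight = 4.
  m = 011 → c = 10000, weight = 1.
  m = 111 → c = 00100, weight = 1.
Tally weights:
  weight 0: 1 codewords.
  weight 1: 2 codewords.
  weight 2: 2 codewords.
  weight 3: 2 codewords.
  weight 4: 1 codewords.
Minimum distance d = smallest w > 0 with A_w > 0 = 1.
Sanity: Σ A_w = 8 = 2^3 = 8 ✓.


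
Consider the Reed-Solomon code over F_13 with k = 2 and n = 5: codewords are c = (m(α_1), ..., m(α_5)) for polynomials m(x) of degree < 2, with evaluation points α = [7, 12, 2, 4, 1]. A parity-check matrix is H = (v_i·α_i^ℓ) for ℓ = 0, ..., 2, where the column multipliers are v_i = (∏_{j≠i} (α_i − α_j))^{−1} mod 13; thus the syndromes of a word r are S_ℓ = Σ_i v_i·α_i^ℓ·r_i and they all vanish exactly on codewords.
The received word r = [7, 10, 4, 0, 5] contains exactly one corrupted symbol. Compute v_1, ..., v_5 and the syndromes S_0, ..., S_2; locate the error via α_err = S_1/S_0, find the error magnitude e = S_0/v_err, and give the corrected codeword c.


S = (4, 4, 4), error at position 5, error magnitude e = 12, c = [7, 10, 4, 0, 6].

Step 1: column multipliers v_i = (∏_{j≠i}(α_i − α_j))^{−1} mod 13.
  i = 1 (α = 7): (7−12)(7−2)(7−4)(7−1) = (−5)·5·3·6 = −450 ≡ 5, so v_1 = 5^{−1} = 8 (mod 13).
  i = 2 (α = 12): (12−7)(12−2)(12−4)(12−1) = 5·10·8·11 = 4400 ≡ 6, so v_2 = 6^{−1} = 11 (mod 13).
  i = 3 (α = 2): (2−7)(2−12)(2−4)(2−1) = (−5)·(−10)·(−2)·1 = −100 ≡ 4, so v_3 = 4^{−1} = 10 (mod 13).
  i = 4 (α = 4): (4−7)(4−12)(4−2)(4−1) = (−3)·(−8)·2·3 = 144 ≡ 1, so v_4 = 1^{−1} = 1 (mod 13).
  i = 5 (α = 1): (1−7)(1−12)(1−2)(1−4) = (−6)·(−11)·(−1)·(−3) = 198 ≡ 3, so v_5 = 3^{−1} = 9 (mod 13).
  v = [8, 11, 10, 1, 9].
Step 2: syndromes of r = [7, 10, 4, 0, 5] (all sums mod 13).
  S_0 = Σ v_i r_i = 8·7 + 11·10 + 10·4 + 1·0 + 9·5 = 251 ≡ 4.
  S_1 = Σ v_i α_i r_i = 8·7·7 + 11·12·10 + 10·2·4 + 1·4·0 + 9·1·5 = 1837 ≡ 4.
  α_i^2 mod 13 = [10, 1, 4, 3, 1].
  S_2 = Σ v_i α_i^2 r_i = 8·10·7 + 11·1·10 + 10·4·4 + 1·3·0 + 9·1·5 = 875 ≡ 4.
  S = (4, 4, 4) ≠ 0, so r is not a codeword (an error is present).
Step 3: locate the error. For a single error e at position i, S_ℓ = v_i·e·α_i^ℓ, so α_err = S_1/S_0.
  S_0^{−1} = 4^{−1} = 10 (mod 13), so α_err = 4·10 = 40 ≡ 1 = α_5. Error position i = 5.
  Consistency check: S_2/S_1 = 4·10 = 40 ≡ 1 = α_err ✓ (single-error assumption holds).
Step 4: error magnitude e = S_0/v_5 = S_0·∏_{j≠5}(α_5 − α_j) = 4·3 = 12 ≡ 12 (mod 13).
Step 5: correct position 5: c_5 = r_5 − e = 5 − 12 ≡ 6 (mod 13). Hence c = [7, 10, 4, 0, 6].
  Check: interpolating c through the α_i gives m(x) = 8 + 11·x (degree < 2) with m(α_i) = c_i for every i, so c is indeed a codeword.


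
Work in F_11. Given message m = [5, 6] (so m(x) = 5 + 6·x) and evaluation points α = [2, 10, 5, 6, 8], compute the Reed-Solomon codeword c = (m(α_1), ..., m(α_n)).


c = [6, 10, 2, 8, 9]

Message polynomial: m(x) = 5 + 6·x (mod 11).
For each evaluation point α_i, compute m(α_i) mod 11:
  α_1 = 2: Horner steps 6 → 6, so m(2) = 6.
  α_2 = 10: Horner steps 6 → 10, so m(10) = 10.
  α_3 = 5: Horner steps 6 → 2, so m(5) = 2.
  α_4 = 6: Horner steps 6 → 8, so m(6) = 8.
  α_5 = 8: Horner steps 6 → 9, so m(8) = 9.
Codeword c = [6, 10, 2, 8, 9] ∈ F_11^5.


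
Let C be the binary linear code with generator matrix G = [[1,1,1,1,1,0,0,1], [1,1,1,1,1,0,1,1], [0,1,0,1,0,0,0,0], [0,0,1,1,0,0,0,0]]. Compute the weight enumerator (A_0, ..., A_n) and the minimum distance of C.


Weight distribution: A_0 = 1, A_1 = 1, A_2 = 3, A_3 = 3, A_4 = 3, A_5 = 3, A_6 = 1, A_7 = 1. Minimum distance d = 1.

Enumerate all 2^4 = 16 messages m ∈ F_2^4.
For each, compute codeword c = mG in F_2^8, then tally its weight.
  m = 0000 → c = 00000000, weight = 0.
  m = 1000 → c = 11111001, weight = 6.
  m = 0100 → c = 11111011, weight = 7.
  m = 1100 → c = 00000010, weight = 1.
  m = 0010 → c = 01010000, weight = 2.
  m = 1010 → c = 10101001, weight = 4.
  m = 0110 → c = 10101011, weight = 5.
  m = 1110 → c = 01010010, weight = 3.
  m = 0001 → c = 00110000, weight = 2.
  m = 1001 → c = 11001001, weight = 4.
  m = 0101 → c = 11001011, weight = 5.
  m = 1101 → c = 00110010, weight = 3.
  m = 0011 → c = 01100000, weight = 2.
  m = 1011 → c = 10011001, weight = 4.
  m = 0111 → c = 10011011, weight = 5.
  m = 1111 → c = 01100010, weight = 3.
Tally weights:
  weight 0: 1 codewords.
  weight 1: 1 codewords.
  weight 2: 3 codewords.
  weight 3: 3 codewords.
  weight 4: 3 codewords.
  weight 5: 3 codewords.
  weight 6: 1 codewords.
  weight 7: 1 codewords.
Minimum distance d = smallest w > 0 with A_w > 0 = 1.
Sanity: Σ A_w = 16 = 2^4 = 16 ✓.


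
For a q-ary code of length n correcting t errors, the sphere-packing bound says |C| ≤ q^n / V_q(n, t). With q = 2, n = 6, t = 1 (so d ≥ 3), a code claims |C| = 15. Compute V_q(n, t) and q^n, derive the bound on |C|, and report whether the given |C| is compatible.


V_q(n, t) = 7, q^n = 64, Hamming bound = 9, |C| = 15 > bound (violated).

Step 1: Compute V_q(n, t) = Σ_{j=0}^1 C(n, j) (q−1)^j.
  j = 0: C(6,0)·(1)^0 = 1·1 = 1.
  j = 1: C(6,1)·(1)^1 = 6·1 = 6.
  V_q(n, t) = 1 + 6 = 7.
Step 2: q^n = 2^6 = 64.
Step 3: Hamming bound ⌊q^n / V_q(n,t)⌋ = ⌊64/7⌋ = 9.
Step 4: Compare |C| = 15 to 9: violated.
The claimed |C| lies above the Hamming bound, so no 2-ary code of length 6 with d ≥ 3 can have 15 codewords.


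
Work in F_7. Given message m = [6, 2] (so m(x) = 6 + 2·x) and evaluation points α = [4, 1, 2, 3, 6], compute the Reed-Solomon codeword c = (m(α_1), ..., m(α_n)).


c = [0, 1, 3, 5, 4]

Message polynomial: m(x) = 6 + 2·x (mod 7).
For each evaluation point α_i, compute m(α_i) mod 7:
  α_1 = 4: Horner steps 2 → 0, so m(4) = 0.
  α_2 = 1: Horner steps 2 → 1, so m(1) = 1.
  α_3 = 2: Horner steps 2 → 3, so m(2) = 3.
  α_4 = 3: Horner steps 2 → 5, so m(3) = 5.
  α_5 = 6: Horner steps 2 → 4, so m(6) = 4.
Codeword c = [0, 1, 3, 5, 4] ∈ F_7^5.


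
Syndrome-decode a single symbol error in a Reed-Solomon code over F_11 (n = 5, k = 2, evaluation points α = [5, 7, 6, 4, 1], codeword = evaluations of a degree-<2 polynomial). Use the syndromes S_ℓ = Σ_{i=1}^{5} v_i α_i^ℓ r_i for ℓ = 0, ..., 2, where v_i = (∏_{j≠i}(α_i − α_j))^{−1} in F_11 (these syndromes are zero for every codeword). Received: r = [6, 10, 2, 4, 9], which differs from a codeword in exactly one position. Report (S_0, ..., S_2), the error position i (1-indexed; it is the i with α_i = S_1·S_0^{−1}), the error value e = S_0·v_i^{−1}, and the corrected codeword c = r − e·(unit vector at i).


S = (5, 8, 4), error at position 3, error magnitude e = 5, c = [6, 10, 8, 4, 9].

Step 1: column multipliers v_i = (∏_{j≠i}(α_i − α_j))^{−1} mod 11.
  i = 1 (α = 5): (5−7)(5−6)(5−4)(5−1) = (−2)·(−1)·1·4 = 8 ≡ 8, so v_1 = 8^{−1} = 7 (mod 11).
  i = 2 (α = 7): (7−5)(7−6)(7−4)(7−1) = 2·1·3·6 = 36 ≡ 3, so v_2 = 3^{−1} = 4 (mod 11).
  i = 3 (α = 6): (6−5)(6−7)(6−4)(6−1) = 1·(−1)·2·5 = −10 ≡ 1, so v_3 = 1^{−1} = 1 (mod 11).
  i = 4 (α = 4): (4−5)(4−7)(4−6)(4−1) = (−1)·(−3)·(−2)·3 = −18 ≡ 4, so v_4 = 4^{−1} = 3 (mod 11).
  i = 5 (α = 1): (1−5)(1−7)(1−6)(1−4) = (−4)·(−6)·(−5)·(−3) = 360 ≡ 8, so v_5 = 8^{−1} = 7 (mod 11).
  v = [7, 4, 1, 3, 7].
Step 2: syndromes of r = [6, 10, 2, 4, 9] (all sums mod 11).
  S_0 = Σ v_i r_i = 7·6 + 4·10 + 1·2 + 3·4 + 7·9 = 159 ≡ 5.
  S_1 = Σ v_i α_i r_i = 7·5·6 + 4·7·10 + 1·6·2 + 3·4·4 + 7·1·9 = 613 ≡ 8.
  α_i^2 mod 11 = [3, 5, 3, 5, 1].
  S_2 = Σ v_i α_i^2 r_i = 7·3·6 + 4·5·10 + 1·3·2 + 3·5·4 + 7·1·9 = 455 ≡ 4.
  S = (5, 8, 4) ≠ 0, so r is not a codeword (an error is present).
Step 3: locate the error. For a single error e at position i, S_ℓ = v_i·e·α_i^ℓ, so α_err = S_1/S_0.
  S_0^{−1} = 5^{−1} = 9 (mod 11), so α_err = 8·9 = 72 ≡ 6 = α_3. Error position i = 3.
  Consistency check: S_2/S_1 = 4·7 = 28 ≡ 6 = α_err ✓ (single-error assumption holds).
Step 4: error magnitude e = S_0/v_3 = S_0·∏_{j≠3}(α_3 − α_j) = 5·1 = 5 ≡ 5 (mod 11).
Step 5: correct position 3: c_3 = r_3 − e = 2 − 5 ≡ 8 (mod 11). Hence c = [6, 10, 8, 4, 9].
  Check: interpolating c through the α_i gives m(x) = 7 + 2·x (degree < 2) with m(α_i) = c_i for every i, so c is indeed a codeword.


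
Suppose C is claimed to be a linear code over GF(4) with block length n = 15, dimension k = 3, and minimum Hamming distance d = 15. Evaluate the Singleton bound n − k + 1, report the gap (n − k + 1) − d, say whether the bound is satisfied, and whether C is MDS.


Singleton RHS = n − k + 1 = 13, slack = -2, bound violated (no such code; not MDS).

Singleton bound: d ≤ n − k + 1.
Here n = 15, k = 3, so n − k + 1 = 13.
Given d = 15, check d ≤ 13: NO.
Slack = (n − k + 1) − d = -2.
The slack is negative: d = 15 exceeds n − k + 1 = 13 by 2, so the Singleton bound is violated and no linear [15, 3, 15]_4 code can exist. In particular it is not MDS (MDS requires d = n − k + 1 exactly).
Description: the claimed parameters are [15, 3, 15]_4; such a code would be impossible (violates the Singleton bound).


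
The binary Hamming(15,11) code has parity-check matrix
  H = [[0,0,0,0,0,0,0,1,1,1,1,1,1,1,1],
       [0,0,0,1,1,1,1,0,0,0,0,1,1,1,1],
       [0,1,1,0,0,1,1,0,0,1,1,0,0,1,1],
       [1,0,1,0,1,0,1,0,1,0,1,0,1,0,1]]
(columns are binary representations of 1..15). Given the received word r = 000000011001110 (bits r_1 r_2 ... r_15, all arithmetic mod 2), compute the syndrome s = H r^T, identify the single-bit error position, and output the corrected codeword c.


s = (1, 1, 1, 0)^T, error position = 14, corrected codeword c = 000000011001100

Compute s = H r^T mod 2 one row at a time:
  s_1 = 1 + 1 + 0 + 0 + 1 + 1 + 1 + 0 = 5 ≡ 1 (mod 2).
  s_2 = 0 + 0 + 0 + 0 + 1 + 1 + 1 + 0 = 3 ≡ 1 (mod 2).
  s_3 = 0 + 0 + 0 + 0 + 0 + 0 + 1 + 0 = 1 ≡ 1 (mod 2).
  s_4 = 0 + 0 + 0 + 0 + 1 + 0 + 1 + 0 = 2 ≡ 0 (mod 2).
s = (1, 1, 1, 0)^T — this equals column 14 of H (binary 1110), so error is at position 14.
Correct: flip bit 14 of r = 000000011001110 to get c = 000000011001100.


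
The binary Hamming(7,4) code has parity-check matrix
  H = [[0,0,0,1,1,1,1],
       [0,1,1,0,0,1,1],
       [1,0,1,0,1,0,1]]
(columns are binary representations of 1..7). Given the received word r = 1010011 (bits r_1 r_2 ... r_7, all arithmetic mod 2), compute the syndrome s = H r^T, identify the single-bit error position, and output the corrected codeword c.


s = (0, 1, 1)^T, error position = 3, corrected codeword c = 1000011

Compute s = H r^T mod 2 one row at a time:
  s_1 = 0 + 0 + 1 + 1 = 2 ≡ 0 (mod 2).
  s_2 = 0 + 1 + 1 + 1 = 3 ≡ 1 (mod 2).
  s_3 = 1 + 1 + 0 + 1 = 3 ≡ 1 (mod 2).
s = (0, 1, 1)^T — this equals column 3 of H (binary 011), so error is at position 3.
Correct: flip bit 3 of r = 1010011 to get c = 1000011.


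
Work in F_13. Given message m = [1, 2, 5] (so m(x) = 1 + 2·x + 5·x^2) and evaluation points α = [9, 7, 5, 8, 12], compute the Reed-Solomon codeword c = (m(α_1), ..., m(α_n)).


c = [8, 0, 6, 12, 4]

Message polynomial: m(x) = 1 + 2·x + 5·x^2 (mod 13).
For each evaluation point α_i, compute m(α_i) mod 13:
  α_1 = 9: Horner steps 5 → 8 → 8, so m(9) = 8.
  α_2 = 7: Horner steps 5 → 11 → 0, so m(7) = 0.
  α_3 = 5: Horner steps 5 → 1 → 6, so m(5) = 6.
  α_4 = 8: Horner steps 5 → 3 → 12, so m(8) = 12.
  α_5 = 12: Horner steps 5 → 10 → 4, so m(12) = 4.
Codeword c = [8, 0, 6, 12, 4] ∈ F_13^5.


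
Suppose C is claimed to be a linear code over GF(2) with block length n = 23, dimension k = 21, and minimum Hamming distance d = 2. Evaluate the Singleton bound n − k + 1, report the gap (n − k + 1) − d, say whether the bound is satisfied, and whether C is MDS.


Singleton RHS = n − k + 1 = 3, slack = 1, bound satisfied, not MDS.

Singleton bound: d ≤ n − k + 1.
Here n = 23, k = 21, so n − k + 1 = 3.
Given d = 2, check d ≤ 3: YES.
Slack = (n − k + 1) − d = 1.
The code is NOT MDS (slack = 1 > 0).
Description: the claimed parameters are [23, 21, 2]_2; such a code would be non-MDS.


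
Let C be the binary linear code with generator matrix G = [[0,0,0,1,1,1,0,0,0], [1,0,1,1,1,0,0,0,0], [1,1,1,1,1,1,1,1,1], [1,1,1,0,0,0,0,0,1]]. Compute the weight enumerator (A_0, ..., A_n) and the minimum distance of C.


Weight distribution: A_0 = 1, A_2 = 1, A_3 = 3, A_4 = 3, A_5 = 3, A_6 = 3, A_7 = 1, A_9 = 1. Minimum distance d = 2.

Enumerate all 2^4 = 16 messages m ∈ F_2^4.
For each, compute codeword c = mG in F_2^9, then tally its weight.
  m = 0000 → c = 000000000, weight = 0.
  m = 1000 → c = 000111000, weight = 3.
  m = 0100 → c = 101110000, weight = 4.
  m = 1100 → c = 101001000, weight = 3.
  m = 0010 → c = 111111111, weight = 9.
  m = 1010 → c = 111000111, weight = 6.
  m = 0110 → c = 010001111, weight = 5.
  m = 1110 → c = 010110111, weight = 6.
  m = 0001 → c = 111000001, weight = 4.
  m = 1001 → c = 111111001, weight = 7.
  m = 0101 → c = 010110001, weight = 4.
  m = 1101 → c = 010001001, weight = 3.
  m = 0011 → c = 000111110, weight = 5.
  m = 1011 → c = 000000110, weight = 2.
  m = 0111 → c = 101001110, weight = 5.
  m = 1111 → c = 101110110, weight = 6.
Tally weights:
  weight 0: 1 codewords.
  weight 2: 1 codewords.
  weight 3: 3 codewords.
  weight 4: 3 codewords.
  weight 5: 3 codewords.
  weight 6: 3 codewords.
  weight 7: 1 codewords.
  weight 9: 1 codewords.
Minimum distance d = smallest w > 0 with A_w > 0 = 2.
Sanity: Σ A_w = 16 = 2^4 = 16 ✓.


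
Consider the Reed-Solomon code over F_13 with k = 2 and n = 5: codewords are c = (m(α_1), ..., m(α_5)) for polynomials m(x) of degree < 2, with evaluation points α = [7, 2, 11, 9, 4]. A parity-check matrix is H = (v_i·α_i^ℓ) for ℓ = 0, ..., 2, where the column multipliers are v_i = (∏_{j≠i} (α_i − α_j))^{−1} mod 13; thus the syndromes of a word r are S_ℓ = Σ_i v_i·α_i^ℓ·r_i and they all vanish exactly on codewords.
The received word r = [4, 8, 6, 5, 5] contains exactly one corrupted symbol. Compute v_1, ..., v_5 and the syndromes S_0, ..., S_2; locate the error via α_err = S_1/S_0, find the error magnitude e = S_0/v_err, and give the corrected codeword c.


S = (2, 8, 6), error at position 5, error magnitude e = 9, c = [4, 8, 6, 5, 9].

Step 1: column multipliers v_i = (∏_{j≠i}(α_i − α_j))^{−1} mod 13.
  i = 1 (α = 7): (7−2)(7−11)(7−9)(7−4) = 5·(−4)·(−2)·3 = 120 ≡ 3, so v_1 = 3^{−1} = 9 (mod 13).
  i = 2 (α = 2): (2−7)(2−11)(2−9)(2−4) = (−5)·(−9)·(−7)·(−2) = 630 ≡ 6, so v_2 = 6^{−1} = 11 (mod 13).
  i = 3 (α = 11): (11−7)(11−2)(11−9)(11−4) = 4·9·2·7 = 504 ≡ 10, so v_3 = 10^{−1} = 4 (mod 13).
  i = 4 (α = 9): (9−7)(9−2)(9−11)(9−4) = 2·7·(−2)·5 = −140 ≡ 3, so v_4 = 3^{−1} = 9 (mod 13).
  i = 5 (α = 4): (4−7)(4−2)(4−11)(4−9) = (−3)·2·(−7)·(−5) = −210 ≡ 11, so v_5 = 11^{−1} = 6 (mod 13).
  v = [9, 11, 4, 9, 6].
Step 2: syndromes of r = [4, 8, 6, 5, 5] (all sums mod 13).
  S_0 = Σ v_i r_i = 9·4 + 11·8 + 4·6 + 9·5 + 6·5 = 223 ≡ 2.
  S_1 = Σ v_i α_i r_i = 9·7·4 + 11·2·8 + 4·11·6 + 9·9·5 + 6·4·5 = 1217 ≡ 8.
  α_i^2 mod 13 = [10, 4, 4, 3, 3].
  S_2 = Σ v_i α_i^2 r_i = 9·10·4 + 11·4·8 + 4·4·6 + 9·3·5 + 6·3·5 = 1033 ≡ 6.
  S = (2, 8, 6) ≠ 0, so r is not a codeword (an error is present).
Step 3: locate the error. For a single error e at position i, S_ℓ = v_i·e·α_i^ℓ, so α_err = S_1/S_0.
  S_0^{−1} = 2^{−1} = 7 (mod 13), so α_err = 8·7 = 56 ≡ 4 = α_5. Error position i = 5.
  Consistency check: S_2/S_1 = 6·5 = 30 ≡ 4 = α_err ✓ (single-error assumption holds).
Step 4: error magnitude e = S_0/v_5 = S_0·∏_{j≠5}(α_5 − α_j) = 2·11 = 22 ≡ 9 (mod 13).
Step 5: correct position 5: c_5 = r_5 − e = 5 − 9 ≡ 9 (mod 13). Hence c = [4, 8, 6, 5, 9].
  Check: interpolating c through the α_i gives m(x) = 7 + 7·x (degree < 2) with m(α_i) = c_i for every i, so c is indeed a codeword.


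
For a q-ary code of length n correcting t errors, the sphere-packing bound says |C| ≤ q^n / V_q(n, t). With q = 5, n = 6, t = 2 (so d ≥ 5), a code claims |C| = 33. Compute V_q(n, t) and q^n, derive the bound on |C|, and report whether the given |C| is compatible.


V_q(n, t) = 265, q^n = 15625, Hamming bound = 58, |C| = 33 ≤ bound (satisfied).

Step 1: Compute V_q(n, t) = Σ_{j=0}^2 C(n, j) (q−1)^j.
  j = 0: C(6,0)·(4)^0 = 1·1 = 1.
  j = 1: C(6,1)·(4)^1 = 6·4 = 24.
  j = 2: C(6,2)·(4)^2 = 15·16 = 240.
  V_q(n, t) = 1 + 24 + 240 = 265.
Step 2: q^n = 5^6 = 15625.
Step 3: Hamming bound ⌊q^n / V_q(n,t)⌋ = ⌊15625/265⌋ = 58.
Step 4: Compare |C| = 33 to 58: satisfied.
The claimed |C| lies below the Hamming bound.


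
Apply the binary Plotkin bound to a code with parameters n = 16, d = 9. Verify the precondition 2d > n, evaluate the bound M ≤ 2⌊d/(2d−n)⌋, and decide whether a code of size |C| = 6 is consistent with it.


Plotkin bound M ≤ 8; given |C| = 6 ≤ bound (satisfied).

Check applicability: 2d = 18, n = 16.
2d − n = 2 > 0, so Plotkin applies.
Compute d/(2d−n) = 9/2 ≈ 4.5000.
⌊d/(2d−n)⌋ = 4.
Plotkin bound: M ≤ 2·4 = 8.
Given |C| = 6, check: satisfied.
This |C| is below the Plotkin bound.
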